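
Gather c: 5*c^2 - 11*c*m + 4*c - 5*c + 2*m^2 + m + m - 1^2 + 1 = 5*c^2 + c*(-11*m - 1) + 2*m^2 + 2*m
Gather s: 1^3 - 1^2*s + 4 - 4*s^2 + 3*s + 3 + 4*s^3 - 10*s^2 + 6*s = 4*s^3 - 14*s^2 + 8*s + 8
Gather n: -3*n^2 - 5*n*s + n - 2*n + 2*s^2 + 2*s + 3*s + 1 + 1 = -3*n^2 + n*(-5*s - 1) + 2*s^2 + 5*s + 2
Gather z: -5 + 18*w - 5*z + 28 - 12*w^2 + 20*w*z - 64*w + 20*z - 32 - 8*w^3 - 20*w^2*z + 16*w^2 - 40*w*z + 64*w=-8*w^3 + 4*w^2 + 18*w + z*(-20*w^2 - 20*w + 15) - 9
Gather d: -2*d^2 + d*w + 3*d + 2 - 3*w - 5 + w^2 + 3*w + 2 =-2*d^2 + d*(w + 3) + w^2 - 1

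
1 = 1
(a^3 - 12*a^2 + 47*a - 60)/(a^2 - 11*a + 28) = (a^2 - 8*a + 15)/(a - 7)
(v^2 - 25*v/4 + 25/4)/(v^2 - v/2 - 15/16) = 4*(v - 5)/(4*v + 3)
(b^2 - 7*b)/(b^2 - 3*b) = (b - 7)/(b - 3)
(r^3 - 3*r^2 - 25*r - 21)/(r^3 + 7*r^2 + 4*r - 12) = (r^3 - 3*r^2 - 25*r - 21)/(r^3 + 7*r^2 + 4*r - 12)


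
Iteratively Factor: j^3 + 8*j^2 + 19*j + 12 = (j + 1)*(j^2 + 7*j + 12) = (j + 1)*(j + 3)*(j + 4)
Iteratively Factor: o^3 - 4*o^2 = (o - 4)*(o^2) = o*(o - 4)*(o)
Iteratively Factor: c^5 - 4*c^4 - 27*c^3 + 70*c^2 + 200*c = (c - 5)*(c^4 + c^3 - 22*c^2 - 40*c) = (c - 5)*(c + 4)*(c^3 - 3*c^2 - 10*c) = c*(c - 5)*(c + 4)*(c^2 - 3*c - 10) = c*(c - 5)^2*(c + 4)*(c + 2)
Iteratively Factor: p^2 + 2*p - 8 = (p + 4)*(p - 2)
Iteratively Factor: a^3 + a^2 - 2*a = (a + 2)*(a^2 - a) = a*(a + 2)*(a - 1)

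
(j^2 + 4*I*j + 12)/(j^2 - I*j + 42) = (j - 2*I)/(j - 7*I)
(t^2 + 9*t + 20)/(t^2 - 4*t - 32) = (t + 5)/(t - 8)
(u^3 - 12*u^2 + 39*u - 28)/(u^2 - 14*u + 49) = (u^2 - 5*u + 4)/(u - 7)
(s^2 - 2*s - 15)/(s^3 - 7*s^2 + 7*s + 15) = (s + 3)/(s^2 - 2*s - 3)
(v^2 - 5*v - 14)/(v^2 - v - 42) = (v + 2)/(v + 6)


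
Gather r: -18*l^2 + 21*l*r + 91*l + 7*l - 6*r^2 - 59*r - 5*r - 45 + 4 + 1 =-18*l^2 + 98*l - 6*r^2 + r*(21*l - 64) - 40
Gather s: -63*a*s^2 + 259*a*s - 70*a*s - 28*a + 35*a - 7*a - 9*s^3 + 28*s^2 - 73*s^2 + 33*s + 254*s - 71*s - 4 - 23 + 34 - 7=-9*s^3 + s^2*(-63*a - 45) + s*(189*a + 216)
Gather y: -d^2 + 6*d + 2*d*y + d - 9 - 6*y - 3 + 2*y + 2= -d^2 + 7*d + y*(2*d - 4) - 10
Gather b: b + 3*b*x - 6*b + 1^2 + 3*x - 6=b*(3*x - 5) + 3*x - 5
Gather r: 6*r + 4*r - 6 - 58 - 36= 10*r - 100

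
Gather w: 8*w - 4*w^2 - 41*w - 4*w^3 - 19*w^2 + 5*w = -4*w^3 - 23*w^2 - 28*w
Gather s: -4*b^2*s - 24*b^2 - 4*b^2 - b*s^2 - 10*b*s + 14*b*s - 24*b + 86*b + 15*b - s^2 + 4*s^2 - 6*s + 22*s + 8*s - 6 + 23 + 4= -28*b^2 + 77*b + s^2*(3 - b) + s*(-4*b^2 + 4*b + 24) + 21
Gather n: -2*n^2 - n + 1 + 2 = -2*n^2 - n + 3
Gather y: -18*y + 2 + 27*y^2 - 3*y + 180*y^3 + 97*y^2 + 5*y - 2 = 180*y^3 + 124*y^2 - 16*y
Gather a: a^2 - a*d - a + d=a^2 + a*(-d - 1) + d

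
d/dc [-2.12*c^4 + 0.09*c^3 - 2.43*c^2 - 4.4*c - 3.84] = -8.48*c^3 + 0.27*c^2 - 4.86*c - 4.4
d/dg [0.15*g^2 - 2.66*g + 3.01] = 0.3*g - 2.66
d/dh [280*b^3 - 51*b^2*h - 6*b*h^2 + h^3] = -51*b^2 - 12*b*h + 3*h^2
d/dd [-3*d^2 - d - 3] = -6*d - 1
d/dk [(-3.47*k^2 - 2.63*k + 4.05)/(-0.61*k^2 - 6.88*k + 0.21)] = (22.2693*k^2 + 3.4836*k + 27.3117)/(0.3721*k^4 + 8.3936*k^3 + 47.0782*k^2 - 2.8896*k + 0.0441)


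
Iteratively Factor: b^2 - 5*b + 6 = (b - 3)*(b - 2)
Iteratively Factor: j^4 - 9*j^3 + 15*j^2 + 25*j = (j - 5)*(j^3 - 4*j^2 - 5*j) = (j - 5)*(j + 1)*(j^2 - 5*j) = (j - 5)^2*(j + 1)*(j)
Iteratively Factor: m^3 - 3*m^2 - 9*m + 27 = (m + 3)*(m^2 - 6*m + 9) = (m - 3)*(m + 3)*(m - 3)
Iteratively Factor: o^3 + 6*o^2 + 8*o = (o)*(o^2 + 6*o + 8) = o*(o + 2)*(o + 4)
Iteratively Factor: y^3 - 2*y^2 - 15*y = (y - 5)*(y^2 + 3*y) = (y - 5)*(y + 3)*(y)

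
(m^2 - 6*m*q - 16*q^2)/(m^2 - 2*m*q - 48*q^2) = (m + 2*q)/(m + 6*q)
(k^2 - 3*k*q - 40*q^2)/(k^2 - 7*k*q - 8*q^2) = (k + 5*q)/(k + q)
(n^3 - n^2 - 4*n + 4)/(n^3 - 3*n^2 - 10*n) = (n^2 - 3*n + 2)/(n*(n - 5))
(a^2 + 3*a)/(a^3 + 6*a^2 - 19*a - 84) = a/(a^2 + 3*a - 28)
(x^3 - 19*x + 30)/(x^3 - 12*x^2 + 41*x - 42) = (x + 5)/(x - 7)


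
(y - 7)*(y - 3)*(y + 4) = y^3 - 6*y^2 - 19*y + 84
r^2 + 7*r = r*(r + 7)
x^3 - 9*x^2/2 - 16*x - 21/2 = (x - 7)*(x + 1)*(x + 3/2)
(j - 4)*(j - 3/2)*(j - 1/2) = j^3 - 6*j^2 + 35*j/4 - 3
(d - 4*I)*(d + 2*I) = d^2 - 2*I*d + 8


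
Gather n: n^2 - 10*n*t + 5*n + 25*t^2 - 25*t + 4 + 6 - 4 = n^2 + n*(5 - 10*t) + 25*t^2 - 25*t + 6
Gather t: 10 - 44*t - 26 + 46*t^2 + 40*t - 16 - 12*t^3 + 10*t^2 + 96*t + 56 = -12*t^3 + 56*t^2 + 92*t + 24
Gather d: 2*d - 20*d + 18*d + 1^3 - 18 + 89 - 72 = 0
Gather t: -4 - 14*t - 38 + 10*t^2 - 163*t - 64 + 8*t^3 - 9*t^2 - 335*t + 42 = 8*t^3 + t^2 - 512*t - 64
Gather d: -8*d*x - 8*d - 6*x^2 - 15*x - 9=d*(-8*x - 8) - 6*x^2 - 15*x - 9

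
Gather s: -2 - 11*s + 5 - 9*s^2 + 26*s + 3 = -9*s^2 + 15*s + 6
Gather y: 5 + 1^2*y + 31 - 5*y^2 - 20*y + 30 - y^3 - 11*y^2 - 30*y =-y^3 - 16*y^2 - 49*y + 66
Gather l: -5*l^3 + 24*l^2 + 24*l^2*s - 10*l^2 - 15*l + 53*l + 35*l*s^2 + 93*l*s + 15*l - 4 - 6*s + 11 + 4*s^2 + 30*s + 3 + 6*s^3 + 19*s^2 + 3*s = -5*l^3 + l^2*(24*s + 14) + l*(35*s^2 + 93*s + 53) + 6*s^3 + 23*s^2 + 27*s + 10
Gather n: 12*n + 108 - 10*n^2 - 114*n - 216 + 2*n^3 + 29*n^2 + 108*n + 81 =2*n^3 + 19*n^2 + 6*n - 27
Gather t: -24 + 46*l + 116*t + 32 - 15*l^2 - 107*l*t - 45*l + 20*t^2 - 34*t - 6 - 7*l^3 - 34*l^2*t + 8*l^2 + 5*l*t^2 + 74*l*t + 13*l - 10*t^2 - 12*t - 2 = -7*l^3 - 7*l^2 + 14*l + t^2*(5*l + 10) + t*(-34*l^2 - 33*l + 70)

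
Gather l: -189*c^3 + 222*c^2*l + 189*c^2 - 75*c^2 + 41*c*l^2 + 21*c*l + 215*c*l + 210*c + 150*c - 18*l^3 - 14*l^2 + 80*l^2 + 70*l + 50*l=-189*c^3 + 114*c^2 + 360*c - 18*l^3 + l^2*(41*c + 66) + l*(222*c^2 + 236*c + 120)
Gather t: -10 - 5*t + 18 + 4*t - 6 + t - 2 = 0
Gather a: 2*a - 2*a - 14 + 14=0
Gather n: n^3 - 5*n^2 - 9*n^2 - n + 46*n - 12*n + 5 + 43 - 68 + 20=n^3 - 14*n^2 + 33*n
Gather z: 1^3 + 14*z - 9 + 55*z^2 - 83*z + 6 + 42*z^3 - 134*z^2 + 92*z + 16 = 42*z^3 - 79*z^2 + 23*z + 14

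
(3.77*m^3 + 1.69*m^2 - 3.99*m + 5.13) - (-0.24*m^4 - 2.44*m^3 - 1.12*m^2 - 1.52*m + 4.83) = 0.24*m^4 + 6.21*m^3 + 2.81*m^2 - 2.47*m + 0.3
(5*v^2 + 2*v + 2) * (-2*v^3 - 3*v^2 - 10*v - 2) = -10*v^5 - 19*v^4 - 60*v^3 - 36*v^2 - 24*v - 4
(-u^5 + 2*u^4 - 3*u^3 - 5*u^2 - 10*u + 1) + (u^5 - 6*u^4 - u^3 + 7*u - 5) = -4*u^4 - 4*u^3 - 5*u^2 - 3*u - 4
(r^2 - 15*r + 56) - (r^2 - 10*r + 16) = 40 - 5*r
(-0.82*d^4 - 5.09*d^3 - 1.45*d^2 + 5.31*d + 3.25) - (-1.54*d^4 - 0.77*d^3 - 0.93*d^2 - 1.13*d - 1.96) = 0.72*d^4 - 4.32*d^3 - 0.52*d^2 + 6.44*d + 5.21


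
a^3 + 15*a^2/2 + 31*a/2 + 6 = (a + 1/2)*(a + 3)*(a + 4)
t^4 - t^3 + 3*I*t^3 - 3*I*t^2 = t^2*(t - 1)*(t + 3*I)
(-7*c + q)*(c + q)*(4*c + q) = -28*c^3 - 31*c^2*q - 2*c*q^2 + q^3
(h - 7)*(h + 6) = h^2 - h - 42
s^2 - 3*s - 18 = (s - 6)*(s + 3)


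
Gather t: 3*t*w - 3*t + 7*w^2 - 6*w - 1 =t*(3*w - 3) + 7*w^2 - 6*w - 1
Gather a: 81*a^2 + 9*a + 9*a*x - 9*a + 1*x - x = 81*a^2 + 9*a*x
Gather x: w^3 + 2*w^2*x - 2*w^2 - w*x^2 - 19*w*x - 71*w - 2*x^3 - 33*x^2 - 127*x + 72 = w^3 - 2*w^2 - 71*w - 2*x^3 + x^2*(-w - 33) + x*(2*w^2 - 19*w - 127) + 72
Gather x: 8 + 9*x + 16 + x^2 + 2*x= x^2 + 11*x + 24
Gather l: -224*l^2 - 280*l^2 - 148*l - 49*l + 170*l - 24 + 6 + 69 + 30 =-504*l^2 - 27*l + 81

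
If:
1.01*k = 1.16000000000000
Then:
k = 1.15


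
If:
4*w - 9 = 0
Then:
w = 9/4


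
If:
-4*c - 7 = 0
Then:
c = -7/4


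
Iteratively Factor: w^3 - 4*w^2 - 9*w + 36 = (w - 3)*(w^2 - w - 12) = (w - 4)*(w - 3)*(w + 3)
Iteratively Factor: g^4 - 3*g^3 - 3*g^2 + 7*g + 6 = (g + 1)*(g^3 - 4*g^2 + g + 6) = (g + 1)^2*(g^2 - 5*g + 6) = (g - 2)*(g + 1)^2*(g - 3)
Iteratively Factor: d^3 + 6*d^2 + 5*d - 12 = (d + 4)*(d^2 + 2*d - 3) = (d + 3)*(d + 4)*(d - 1)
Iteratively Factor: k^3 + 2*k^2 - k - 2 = (k + 1)*(k^2 + k - 2) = (k + 1)*(k + 2)*(k - 1)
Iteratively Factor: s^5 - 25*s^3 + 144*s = (s - 4)*(s^4 + 4*s^3 - 9*s^2 - 36*s) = (s - 4)*(s - 3)*(s^3 + 7*s^2 + 12*s) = s*(s - 4)*(s - 3)*(s^2 + 7*s + 12) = s*(s - 4)*(s - 3)*(s + 4)*(s + 3)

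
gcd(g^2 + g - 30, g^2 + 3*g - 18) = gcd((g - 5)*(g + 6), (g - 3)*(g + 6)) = g + 6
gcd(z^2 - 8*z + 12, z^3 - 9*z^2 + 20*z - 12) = z^2 - 8*z + 12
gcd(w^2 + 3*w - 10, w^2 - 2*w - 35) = w + 5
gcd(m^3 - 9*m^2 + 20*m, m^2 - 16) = m - 4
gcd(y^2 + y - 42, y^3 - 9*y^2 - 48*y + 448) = y + 7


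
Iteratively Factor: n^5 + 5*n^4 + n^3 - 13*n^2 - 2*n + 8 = (n + 1)*(n^4 + 4*n^3 - 3*n^2 - 10*n + 8) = (n + 1)*(n + 2)*(n^3 + 2*n^2 - 7*n + 4) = (n - 1)*(n + 1)*(n + 2)*(n^2 + 3*n - 4) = (n - 1)*(n + 1)*(n + 2)*(n + 4)*(n - 1)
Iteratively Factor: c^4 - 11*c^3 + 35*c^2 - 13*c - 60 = (c + 1)*(c^3 - 12*c^2 + 47*c - 60) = (c - 5)*(c + 1)*(c^2 - 7*c + 12) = (c - 5)*(c - 4)*(c + 1)*(c - 3)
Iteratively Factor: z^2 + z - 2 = (z - 1)*(z + 2)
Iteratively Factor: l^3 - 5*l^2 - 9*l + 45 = (l + 3)*(l^2 - 8*l + 15) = (l - 5)*(l + 3)*(l - 3)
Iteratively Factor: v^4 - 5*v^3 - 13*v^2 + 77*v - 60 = (v + 4)*(v^3 - 9*v^2 + 23*v - 15) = (v - 3)*(v + 4)*(v^2 - 6*v + 5) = (v - 3)*(v - 1)*(v + 4)*(v - 5)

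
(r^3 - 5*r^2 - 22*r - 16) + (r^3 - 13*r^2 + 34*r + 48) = 2*r^3 - 18*r^2 + 12*r + 32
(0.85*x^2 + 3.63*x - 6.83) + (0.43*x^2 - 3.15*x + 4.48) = 1.28*x^2 + 0.48*x - 2.35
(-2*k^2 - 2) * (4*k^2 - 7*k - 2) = -8*k^4 + 14*k^3 - 4*k^2 + 14*k + 4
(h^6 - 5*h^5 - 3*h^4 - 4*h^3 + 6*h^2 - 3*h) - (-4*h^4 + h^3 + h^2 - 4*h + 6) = h^6 - 5*h^5 + h^4 - 5*h^3 + 5*h^2 + h - 6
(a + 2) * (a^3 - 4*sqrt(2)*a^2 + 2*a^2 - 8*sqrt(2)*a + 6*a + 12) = a^4 - 4*sqrt(2)*a^3 + 4*a^3 - 16*sqrt(2)*a^2 + 10*a^2 - 16*sqrt(2)*a + 24*a + 24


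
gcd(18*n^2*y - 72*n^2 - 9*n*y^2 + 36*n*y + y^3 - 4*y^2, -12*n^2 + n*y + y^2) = -3*n + y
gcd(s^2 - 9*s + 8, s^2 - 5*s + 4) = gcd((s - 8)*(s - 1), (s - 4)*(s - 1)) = s - 1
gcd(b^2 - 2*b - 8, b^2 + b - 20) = b - 4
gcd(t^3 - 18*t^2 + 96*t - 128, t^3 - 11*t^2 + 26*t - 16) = t^2 - 10*t + 16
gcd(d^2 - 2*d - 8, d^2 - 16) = d - 4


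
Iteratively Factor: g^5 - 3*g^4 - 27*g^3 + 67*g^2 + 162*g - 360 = (g - 3)*(g^4 - 27*g^2 - 14*g + 120) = (g - 3)*(g - 2)*(g^3 + 2*g^2 - 23*g - 60) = (g - 3)*(g - 2)*(g + 3)*(g^2 - g - 20) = (g - 3)*(g - 2)*(g + 3)*(g + 4)*(g - 5)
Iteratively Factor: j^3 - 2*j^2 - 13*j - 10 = (j + 1)*(j^2 - 3*j - 10) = (j + 1)*(j + 2)*(j - 5)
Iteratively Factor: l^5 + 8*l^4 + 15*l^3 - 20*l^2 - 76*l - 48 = (l + 1)*(l^4 + 7*l^3 + 8*l^2 - 28*l - 48) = (l + 1)*(l + 4)*(l^3 + 3*l^2 - 4*l - 12) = (l + 1)*(l + 2)*(l + 4)*(l^2 + l - 6) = (l - 2)*(l + 1)*(l + 2)*(l + 4)*(l + 3)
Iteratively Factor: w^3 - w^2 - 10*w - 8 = (w - 4)*(w^2 + 3*w + 2) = (w - 4)*(w + 1)*(w + 2)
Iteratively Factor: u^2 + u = (u)*(u + 1)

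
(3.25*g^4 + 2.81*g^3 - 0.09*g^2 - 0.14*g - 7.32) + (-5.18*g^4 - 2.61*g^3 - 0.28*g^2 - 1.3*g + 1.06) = -1.93*g^4 + 0.2*g^3 - 0.37*g^2 - 1.44*g - 6.26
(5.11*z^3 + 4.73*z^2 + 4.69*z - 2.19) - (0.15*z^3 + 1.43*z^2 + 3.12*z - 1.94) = 4.96*z^3 + 3.3*z^2 + 1.57*z - 0.25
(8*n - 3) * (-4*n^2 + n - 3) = -32*n^3 + 20*n^2 - 27*n + 9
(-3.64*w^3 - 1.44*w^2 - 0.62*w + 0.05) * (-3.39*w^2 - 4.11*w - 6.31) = 12.3396*w^5 + 19.842*w^4 + 30.9886*w^3 + 11.4651*w^2 + 3.7067*w - 0.3155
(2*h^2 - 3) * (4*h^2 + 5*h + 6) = 8*h^4 + 10*h^3 - 15*h - 18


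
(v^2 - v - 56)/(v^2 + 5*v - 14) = (v - 8)/(v - 2)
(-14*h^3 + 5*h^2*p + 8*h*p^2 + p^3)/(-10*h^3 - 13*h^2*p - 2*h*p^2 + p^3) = (-7*h^2 + 6*h*p + p^2)/(-5*h^2 - 4*h*p + p^2)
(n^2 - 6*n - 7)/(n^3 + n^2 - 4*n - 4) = (n - 7)/(n^2 - 4)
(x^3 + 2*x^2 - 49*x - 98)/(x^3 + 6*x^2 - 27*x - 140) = (x^2 - 5*x - 14)/(x^2 - x - 20)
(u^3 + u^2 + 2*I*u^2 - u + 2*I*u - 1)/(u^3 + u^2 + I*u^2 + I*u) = (u + I)/u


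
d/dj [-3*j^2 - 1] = -6*j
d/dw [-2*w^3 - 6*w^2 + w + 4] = -6*w^2 - 12*w + 1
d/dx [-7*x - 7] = -7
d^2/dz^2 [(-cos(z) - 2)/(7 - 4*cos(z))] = 15*(4*sin(z)^2 - 7*cos(z) + 4)/(4*cos(z) - 7)^3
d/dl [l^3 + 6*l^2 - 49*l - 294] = 3*l^2 + 12*l - 49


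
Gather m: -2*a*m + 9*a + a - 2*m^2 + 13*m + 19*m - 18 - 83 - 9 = 10*a - 2*m^2 + m*(32 - 2*a) - 110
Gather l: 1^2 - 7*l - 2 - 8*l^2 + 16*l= -8*l^2 + 9*l - 1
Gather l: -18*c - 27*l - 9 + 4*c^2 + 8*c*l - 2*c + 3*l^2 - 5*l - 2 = 4*c^2 - 20*c + 3*l^2 + l*(8*c - 32) - 11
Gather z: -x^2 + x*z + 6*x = -x^2 + x*z + 6*x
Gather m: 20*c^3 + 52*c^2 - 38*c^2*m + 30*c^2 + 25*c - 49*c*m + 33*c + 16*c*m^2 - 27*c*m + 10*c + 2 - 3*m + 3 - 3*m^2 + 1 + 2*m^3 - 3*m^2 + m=20*c^3 + 82*c^2 + 68*c + 2*m^3 + m^2*(16*c - 6) + m*(-38*c^2 - 76*c - 2) + 6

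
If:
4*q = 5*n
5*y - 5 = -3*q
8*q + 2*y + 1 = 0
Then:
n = -6/17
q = -15/34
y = 43/34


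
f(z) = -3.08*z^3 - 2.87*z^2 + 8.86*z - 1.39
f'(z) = -9.24*z^2 - 5.74*z + 8.86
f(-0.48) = -5.96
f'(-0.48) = 9.49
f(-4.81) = 232.35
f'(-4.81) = -177.31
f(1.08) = 0.95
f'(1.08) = -8.12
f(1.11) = 0.70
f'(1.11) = -8.90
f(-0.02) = -1.57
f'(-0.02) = 8.97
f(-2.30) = 0.52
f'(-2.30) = -26.82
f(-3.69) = 81.59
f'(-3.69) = -95.77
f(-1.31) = -11.00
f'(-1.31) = 0.52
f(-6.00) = 507.41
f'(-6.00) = -289.34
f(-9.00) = 1931.72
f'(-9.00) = -687.92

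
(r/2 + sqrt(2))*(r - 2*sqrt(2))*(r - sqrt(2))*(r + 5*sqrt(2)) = r^4/2 + 2*sqrt(2)*r^3 - 9*r^2 - 16*sqrt(2)*r + 40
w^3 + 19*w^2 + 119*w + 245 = (w + 5)*(w + 7)^2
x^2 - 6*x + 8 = (x - 4)*(x - 2)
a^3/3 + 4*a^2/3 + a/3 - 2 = (a/3 + 1)*(a - 1)*(a + 2)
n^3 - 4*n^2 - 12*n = n*(n - 6)*(n + 2)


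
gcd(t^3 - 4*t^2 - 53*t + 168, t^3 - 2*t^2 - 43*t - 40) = t - 8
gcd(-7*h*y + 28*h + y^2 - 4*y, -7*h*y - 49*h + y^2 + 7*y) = -7*h + y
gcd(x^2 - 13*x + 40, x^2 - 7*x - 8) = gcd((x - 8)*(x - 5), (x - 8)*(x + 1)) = x - 8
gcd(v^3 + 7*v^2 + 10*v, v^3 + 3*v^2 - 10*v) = v^2 + 5*v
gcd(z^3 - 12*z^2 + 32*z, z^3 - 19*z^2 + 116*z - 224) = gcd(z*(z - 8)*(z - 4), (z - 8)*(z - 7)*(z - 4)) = z^2 - 12*z + 32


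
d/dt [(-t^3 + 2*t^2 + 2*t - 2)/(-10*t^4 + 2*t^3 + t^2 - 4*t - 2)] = (-10*t^6 + 40*t^5 + 55*t^4 - 80*t^3 + 8*t^2 - 4*t - 12)/(100*t^8 - 40*t^7 - 16*t^6 + 84*t^5 + 25*t^4 - 16*t^3 + 12*t^2 + 16*t + 4)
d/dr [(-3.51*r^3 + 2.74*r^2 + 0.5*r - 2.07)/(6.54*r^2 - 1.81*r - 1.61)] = (-22.9554*r^4 + 12.7062*r^3 + 8.7239*r^2 + 18.2528*r - 4.5517)/(42.7716*r^4 - 23.6748*r^3 - 17.7827*r^2 + 5.8282*r + 2.5921)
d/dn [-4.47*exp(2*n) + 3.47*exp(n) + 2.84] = (3.47 - 8.94*exp(n))*exp(n)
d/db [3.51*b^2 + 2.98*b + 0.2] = 7.02*b + 2.98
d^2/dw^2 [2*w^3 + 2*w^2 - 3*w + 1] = 12*w + 4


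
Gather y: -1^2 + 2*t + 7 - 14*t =6 - 12*t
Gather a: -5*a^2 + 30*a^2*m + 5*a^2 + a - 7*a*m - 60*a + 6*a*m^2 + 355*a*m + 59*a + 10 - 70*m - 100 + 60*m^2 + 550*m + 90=30*a^2*m + a*(6*m^2 + 348*m) + 60*m^2 + 480*m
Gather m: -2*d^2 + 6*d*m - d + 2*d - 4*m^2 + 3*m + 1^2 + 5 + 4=-2*d^2 + d - 4*m^2 + m*(6*d + 3) + 10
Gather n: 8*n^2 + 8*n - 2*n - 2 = 8*n^2 + 6*n - 2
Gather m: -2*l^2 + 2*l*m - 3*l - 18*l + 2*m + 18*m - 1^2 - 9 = -2*l^2 - 21*l + m*(2*l + 20) - 10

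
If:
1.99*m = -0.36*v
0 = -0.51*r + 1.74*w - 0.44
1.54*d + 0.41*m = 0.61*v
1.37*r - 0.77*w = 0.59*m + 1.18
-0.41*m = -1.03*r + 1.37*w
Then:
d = -11.67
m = 4.75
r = 3.65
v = -26.27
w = 1.32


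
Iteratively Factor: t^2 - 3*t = (t - 3)*(t)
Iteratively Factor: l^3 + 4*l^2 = (l + 4)*(l^2) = l*(l + 4)*(l)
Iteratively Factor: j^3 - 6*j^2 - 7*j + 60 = (j - 4)*(j^2 - 2*j - 15) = (j - 4)*(j + 3)*(j - 5)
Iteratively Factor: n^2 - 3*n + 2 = (n - 2)*(n - 1)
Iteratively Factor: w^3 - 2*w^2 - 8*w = (w)*(w^2 - 2*w - 8) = w*(w + 2)*(w - 4)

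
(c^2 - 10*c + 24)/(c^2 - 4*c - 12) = (c - 4)/(c + 2)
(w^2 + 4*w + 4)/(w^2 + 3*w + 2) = (w + 2)/(w + 1)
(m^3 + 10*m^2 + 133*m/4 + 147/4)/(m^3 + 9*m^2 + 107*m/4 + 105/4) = (2*m + 7)/(2*m + 5)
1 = 1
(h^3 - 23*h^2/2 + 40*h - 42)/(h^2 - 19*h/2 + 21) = h - 2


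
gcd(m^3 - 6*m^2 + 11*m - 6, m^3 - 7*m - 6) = m - 3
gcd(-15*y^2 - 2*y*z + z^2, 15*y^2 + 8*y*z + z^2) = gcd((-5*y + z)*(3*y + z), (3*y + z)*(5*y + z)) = 3*y + z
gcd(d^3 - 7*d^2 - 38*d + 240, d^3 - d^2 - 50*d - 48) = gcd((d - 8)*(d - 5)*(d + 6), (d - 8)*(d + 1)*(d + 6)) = d^2 - 2*d - 48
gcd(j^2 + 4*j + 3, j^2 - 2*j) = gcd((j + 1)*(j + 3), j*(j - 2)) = 1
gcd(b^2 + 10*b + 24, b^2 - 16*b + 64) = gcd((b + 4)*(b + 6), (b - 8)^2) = 1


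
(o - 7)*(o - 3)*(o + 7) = o^3 - 3*o^2 - 49*o + 147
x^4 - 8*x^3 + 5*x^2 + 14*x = x*(x - 7)*(x - 2)*(x + 1)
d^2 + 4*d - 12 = (d - 2)*(d + 6)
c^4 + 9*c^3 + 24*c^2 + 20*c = c*(c + 2)^2*(c + 5)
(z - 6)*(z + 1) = z^2 - 5*z - 6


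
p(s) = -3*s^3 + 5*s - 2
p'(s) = 5 - 9*s^2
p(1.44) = -3.76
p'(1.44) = -13.66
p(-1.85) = 7.74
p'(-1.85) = -25.80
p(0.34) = -0.42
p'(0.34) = 3.96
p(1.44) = -3.76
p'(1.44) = -13.66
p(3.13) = -78.34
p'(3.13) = -83.17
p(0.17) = -1.16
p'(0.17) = 4.74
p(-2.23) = 20.12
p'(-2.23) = -39.76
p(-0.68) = -4.46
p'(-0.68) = 0.84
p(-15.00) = 10048.00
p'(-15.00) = -2020.00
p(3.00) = -68.00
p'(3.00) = -76.00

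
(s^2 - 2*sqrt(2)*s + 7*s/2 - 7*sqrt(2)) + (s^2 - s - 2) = 2*s^2 - 2*sqrt(2)*s + 5*s/2 - 7*sqrt(2) - 2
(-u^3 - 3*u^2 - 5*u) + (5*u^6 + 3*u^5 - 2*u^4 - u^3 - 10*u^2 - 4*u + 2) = 5*u^6 + 3*u^5 - 2*u^4 - 2*u^3 - 13*u^2 - 9*u + 2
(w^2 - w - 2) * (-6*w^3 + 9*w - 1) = -6*w^5 + 6*w^4 + 21*w^3 - 10*w^2 - 17*w + 2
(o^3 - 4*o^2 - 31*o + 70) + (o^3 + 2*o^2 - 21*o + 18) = 2*o^3 - 2*o^2 - 52*o + 88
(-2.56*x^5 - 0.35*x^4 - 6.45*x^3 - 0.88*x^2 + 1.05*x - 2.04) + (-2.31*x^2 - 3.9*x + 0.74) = -2.56*x^5 - 0.35*x^4 - 6.45*x^3 - 3.19*x^2 - 2.85*x - 1.3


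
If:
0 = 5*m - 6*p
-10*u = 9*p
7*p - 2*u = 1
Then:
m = 3/22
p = 5/44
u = -9/88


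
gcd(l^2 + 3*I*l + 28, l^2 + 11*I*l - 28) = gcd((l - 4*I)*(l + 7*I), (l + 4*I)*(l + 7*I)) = l + 7*I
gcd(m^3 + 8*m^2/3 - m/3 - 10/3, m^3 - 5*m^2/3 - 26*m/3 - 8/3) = m + 2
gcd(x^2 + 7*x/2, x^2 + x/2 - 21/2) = x + 7/2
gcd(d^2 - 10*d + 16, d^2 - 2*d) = d - 2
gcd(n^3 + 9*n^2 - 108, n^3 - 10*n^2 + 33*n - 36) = n - 3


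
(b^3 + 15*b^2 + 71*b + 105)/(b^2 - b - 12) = (b^2 + 12*b + 35)/(b - 4)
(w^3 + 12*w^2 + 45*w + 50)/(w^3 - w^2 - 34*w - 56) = (w^2 + 10*w + 25)/(w^2 - 3*w - 28)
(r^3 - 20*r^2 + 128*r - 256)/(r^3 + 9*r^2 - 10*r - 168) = (r^2 - 16*r + 64)/(r^2 + 13*r + 42)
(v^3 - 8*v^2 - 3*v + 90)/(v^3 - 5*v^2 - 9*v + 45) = (v - 6)/(v - 3)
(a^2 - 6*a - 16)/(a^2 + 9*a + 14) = (a - 8)/(a + 7)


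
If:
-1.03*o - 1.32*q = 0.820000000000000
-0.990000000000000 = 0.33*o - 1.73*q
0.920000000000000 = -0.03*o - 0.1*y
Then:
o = -1.23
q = 0.34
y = -8.83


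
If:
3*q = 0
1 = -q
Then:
No Solution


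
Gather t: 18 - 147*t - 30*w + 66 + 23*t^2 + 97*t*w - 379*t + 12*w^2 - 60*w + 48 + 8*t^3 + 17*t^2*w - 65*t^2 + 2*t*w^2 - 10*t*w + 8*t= 8*t^3 + t^2*(17*w - 42) + t*(2*w^2 + 87*w - 518) + 12*w^2 - 90*w + 132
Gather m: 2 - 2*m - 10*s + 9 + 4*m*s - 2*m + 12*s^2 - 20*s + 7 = m*(4*s - 4) + 12*s^2 - 30*s + 18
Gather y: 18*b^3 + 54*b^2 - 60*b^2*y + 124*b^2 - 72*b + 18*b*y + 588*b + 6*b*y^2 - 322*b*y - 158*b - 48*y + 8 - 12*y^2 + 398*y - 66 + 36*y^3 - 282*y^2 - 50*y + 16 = 18*b^3 + 178*b^2 + 358*b + 36*y^3 + y^2*(6*b - 294) + y*(-60*b^2 - 304*b + 300) - 42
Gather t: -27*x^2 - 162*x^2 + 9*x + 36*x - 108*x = -189*x^2 - 63*x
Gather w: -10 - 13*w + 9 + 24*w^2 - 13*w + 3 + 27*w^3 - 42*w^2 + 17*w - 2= 27*w^3 - 18*w^2 - 9*w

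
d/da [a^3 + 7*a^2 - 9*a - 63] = 3*a^2 + 14*a - 9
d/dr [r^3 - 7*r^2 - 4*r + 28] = 3*r^2 - 14*r - 4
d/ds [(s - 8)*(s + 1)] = 2*s - 7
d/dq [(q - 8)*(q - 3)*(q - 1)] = 3*q^2 - 24*q + 35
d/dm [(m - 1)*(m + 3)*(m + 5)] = 3*m^2 + 14*m + 7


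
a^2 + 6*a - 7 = (a - 1)*(a + 7)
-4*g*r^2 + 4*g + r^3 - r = (-4*g + r)*(r - 1)*(r + 1)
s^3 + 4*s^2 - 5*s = s*(s - 1)*(s + 5)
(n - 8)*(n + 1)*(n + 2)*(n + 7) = n^4 + 2*n^3 - 57*n^2 - 170*n - 112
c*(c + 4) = c^2 + 4*c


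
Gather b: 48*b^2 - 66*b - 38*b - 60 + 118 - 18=48*b^2 - 104*b + 40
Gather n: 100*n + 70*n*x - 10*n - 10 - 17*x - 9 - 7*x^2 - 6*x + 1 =n*(70*x + 90) - 7*x^2 - 23*x - 18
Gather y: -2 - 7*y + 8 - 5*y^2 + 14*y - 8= -5*y^2 + 7*y - 2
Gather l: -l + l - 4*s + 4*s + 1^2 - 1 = 0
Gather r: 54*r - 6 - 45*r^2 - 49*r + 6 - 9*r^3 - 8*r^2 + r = -9*r^3 - 53*r^2 + 6*r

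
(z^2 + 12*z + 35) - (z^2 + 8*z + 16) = 4*z + 19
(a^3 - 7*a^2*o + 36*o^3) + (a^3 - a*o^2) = 2*a^3 - 7*a^2*o - a*o^2 + 36*o^3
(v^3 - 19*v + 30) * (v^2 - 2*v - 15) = v^5 - 2*v^4 - 34*v^3 + 68*v^2 + 225*v - 450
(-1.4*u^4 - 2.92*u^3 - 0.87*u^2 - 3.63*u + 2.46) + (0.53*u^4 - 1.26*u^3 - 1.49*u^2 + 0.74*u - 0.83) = -0.87*u^4 - 4.18*u^3 - 2.36*u^2 - 2.89*u + 1.63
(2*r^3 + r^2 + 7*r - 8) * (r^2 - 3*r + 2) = 2*r^5 - 5*r^4 + 8*r^3 - 27*r^2 + 38*r - 16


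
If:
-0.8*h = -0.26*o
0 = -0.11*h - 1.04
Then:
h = -9.45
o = -29.09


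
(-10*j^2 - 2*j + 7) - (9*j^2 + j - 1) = -19*j^2 - 3*j + 8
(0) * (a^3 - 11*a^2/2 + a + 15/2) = 0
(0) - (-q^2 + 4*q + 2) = q^2 - 4*q - 2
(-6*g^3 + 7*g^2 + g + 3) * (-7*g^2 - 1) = 42*g^5 - 49*g^4 - g^3 - 28*g^2 - g - 3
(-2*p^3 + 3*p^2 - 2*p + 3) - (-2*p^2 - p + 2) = -2*p^3 + 5*p^2 - p + 1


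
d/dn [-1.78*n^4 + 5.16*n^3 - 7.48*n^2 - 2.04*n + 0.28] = -7.12*n^3 + 15.48*n^2 - 14.96*n - 2.04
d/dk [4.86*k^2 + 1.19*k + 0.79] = 9.72*k + 1.19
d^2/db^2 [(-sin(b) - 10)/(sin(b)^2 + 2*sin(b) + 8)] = (sin(b)^5 + 38*sin(b)^4 + 10*sin(b)^3 - 356*sin(b)^2 - 168*sin(b) + 112)/(sin(b)^2 + 2*sin(b) + 8)^3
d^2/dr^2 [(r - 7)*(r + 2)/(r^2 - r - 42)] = -8/(r^3 + 18*r^2 + 108*r + 216)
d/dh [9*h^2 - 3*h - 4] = 18*h - 3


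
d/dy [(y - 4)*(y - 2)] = 2*y - 6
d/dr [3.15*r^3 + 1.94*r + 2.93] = 9.45*r^2 + 1.94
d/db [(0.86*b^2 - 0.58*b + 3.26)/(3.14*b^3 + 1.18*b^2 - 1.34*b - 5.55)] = (-2.7004*b^4 + 3.6424*b^3 - 31.1772*b^2 - 17.2396*b + 7.5874)/(9.8596*b^6 + 7.4104*b^5 - 7.0228*b^4 - 38.0164*b^3 - 11.3024*b^2 + 14.874*b + 30.8025)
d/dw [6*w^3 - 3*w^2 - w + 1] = 18*w^2 - 6*w - 1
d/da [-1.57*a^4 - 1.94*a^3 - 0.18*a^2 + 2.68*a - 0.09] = -6.28*a^3 - 5.82*a^2 - 0.36*a + 2.68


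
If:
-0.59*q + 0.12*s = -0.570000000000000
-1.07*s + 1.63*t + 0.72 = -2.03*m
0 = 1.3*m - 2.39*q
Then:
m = 1.960215694003*t + 6.97800709475609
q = 1.06622610970875*t + 3.79556871262883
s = 5.24227837273467*t + 13.9115461704251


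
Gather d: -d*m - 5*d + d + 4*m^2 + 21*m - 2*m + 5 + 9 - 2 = d*(-m - 4) + 4*m^2 + 19*m + 12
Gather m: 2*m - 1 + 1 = 2*m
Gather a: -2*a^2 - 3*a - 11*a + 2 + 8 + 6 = -2*a^2 - 14*a + 16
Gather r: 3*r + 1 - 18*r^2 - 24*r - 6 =-18*r^2 - 21*r - 5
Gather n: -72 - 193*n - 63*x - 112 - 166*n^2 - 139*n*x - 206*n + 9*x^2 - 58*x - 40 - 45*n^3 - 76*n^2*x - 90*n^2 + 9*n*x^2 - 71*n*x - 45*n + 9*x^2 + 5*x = -45*n^3 + n^2*(-76*x - 256) + n*(9*x^2 - 210*x - 444) + 18*x^2 - 116*x - 224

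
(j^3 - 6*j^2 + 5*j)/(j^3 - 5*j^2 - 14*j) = (-j^2 + 6*j - 5)/(-j^2 + 5*j + 14)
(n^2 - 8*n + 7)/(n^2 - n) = (n - 7)/n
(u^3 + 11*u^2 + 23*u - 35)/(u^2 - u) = u + 12 + 35/u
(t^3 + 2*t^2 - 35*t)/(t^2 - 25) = t*(t + 7)/(t + 5)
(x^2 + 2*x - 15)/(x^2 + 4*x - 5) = (x - 3)/(x - 1)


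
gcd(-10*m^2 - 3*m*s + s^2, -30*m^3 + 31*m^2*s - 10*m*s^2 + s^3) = -5*m + s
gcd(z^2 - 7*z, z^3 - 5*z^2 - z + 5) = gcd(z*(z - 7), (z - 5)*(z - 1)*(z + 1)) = 1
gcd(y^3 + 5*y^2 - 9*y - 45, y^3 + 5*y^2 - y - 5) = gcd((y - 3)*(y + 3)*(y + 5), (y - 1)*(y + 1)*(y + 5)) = y + 5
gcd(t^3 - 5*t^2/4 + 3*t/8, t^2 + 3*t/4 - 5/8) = t - 1/2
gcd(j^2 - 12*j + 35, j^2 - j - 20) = j - 5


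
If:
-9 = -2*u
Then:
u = 9/2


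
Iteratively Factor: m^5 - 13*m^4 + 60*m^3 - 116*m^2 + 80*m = (m - 2)*(m^4 - 11*m^3 + 38*m^2 - 40*m) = (m - 2)^2*(m^3 - 9*m^2 + 20*m) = (m - 4)*(m - 2)^2*(m^2 - 5*m) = m*(m - 4)*(m - 2)^2*(m - 5)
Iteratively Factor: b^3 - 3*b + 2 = (b - 1)*(b^2 + b - 2) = (b - 1)*(b + 2)*(b - 1)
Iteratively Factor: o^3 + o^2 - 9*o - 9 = (o + 1)*(o^2 - 9) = (o - 3)*(o + 1)*(o + 3)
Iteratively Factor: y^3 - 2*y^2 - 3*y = (y - 3)*(y^2 + y) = y*(y - 3)*(y + 1)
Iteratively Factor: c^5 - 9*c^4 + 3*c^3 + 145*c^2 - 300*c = (c + 4)*(c^4 - 13*c^3 + 55*c^2 - 75*c) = c*(c + 4)*(c^3 - 13*c^2 + 55*c - 75) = c*(c - 5)*(c + 4)*(c^2 - 8*c + 15) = c*(c - 5)*(c - 3)*(c + 4)*(c - 5)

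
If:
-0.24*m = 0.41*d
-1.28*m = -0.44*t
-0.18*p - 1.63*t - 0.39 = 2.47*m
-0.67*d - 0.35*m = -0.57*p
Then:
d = 0.03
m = -0.05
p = 0.00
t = -0.16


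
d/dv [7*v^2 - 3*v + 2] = 14*v - 3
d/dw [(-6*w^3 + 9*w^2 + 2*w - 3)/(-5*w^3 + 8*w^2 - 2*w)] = (-3*w^4 + 44*w^3 - 79*w^2 + 48*w - 6)/(w^2*(25*w^4 - 80*w^3 + 84*w^2 - 32*w + 4))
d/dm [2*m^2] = 4*m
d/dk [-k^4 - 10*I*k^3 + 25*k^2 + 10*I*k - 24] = -4*k^3 - 30*I*k^2 + 50*k + 10*I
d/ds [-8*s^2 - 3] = -16*s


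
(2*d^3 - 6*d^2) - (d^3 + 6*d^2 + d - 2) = d^3 - 12*d^2 - d + 2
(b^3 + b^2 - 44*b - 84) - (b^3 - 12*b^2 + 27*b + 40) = 13*b^2 - 71*b - 124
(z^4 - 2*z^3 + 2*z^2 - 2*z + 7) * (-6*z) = -6*z^5 + 12*z^4 - 12*z^3 + 12*z^2 - 42*z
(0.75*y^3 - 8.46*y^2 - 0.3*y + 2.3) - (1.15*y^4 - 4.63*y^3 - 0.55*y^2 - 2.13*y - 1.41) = -1.15*y^4 + 5.38*y^3 - 7.91*y^2 + 1.83*y + 3.71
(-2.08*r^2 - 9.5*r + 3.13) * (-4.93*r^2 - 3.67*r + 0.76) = 10.2544*r^4 + 54.4686*r^3 + 17.8533*r^2 - 18.7071*r + 2.3788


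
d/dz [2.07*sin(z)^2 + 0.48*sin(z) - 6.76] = (4.14*sin(z) + 0.48)*cos(z)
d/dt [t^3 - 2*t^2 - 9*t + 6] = 3*t^2 - 4*t - 9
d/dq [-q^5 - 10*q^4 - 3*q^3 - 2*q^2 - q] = -5*q^4 - 40*q^3 - 9*q^2 - 4*q - 1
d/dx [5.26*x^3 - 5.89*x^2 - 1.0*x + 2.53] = 15.78*x^2 - 11.78*x - 1.0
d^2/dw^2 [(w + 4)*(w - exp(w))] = -w*exp(w) - 6*exp(w) + 2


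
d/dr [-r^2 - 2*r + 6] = -2*r - 2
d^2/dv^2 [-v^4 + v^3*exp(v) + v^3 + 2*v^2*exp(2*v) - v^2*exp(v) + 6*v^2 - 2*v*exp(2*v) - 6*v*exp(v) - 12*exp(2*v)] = v^3*exp(v) + 8*v^2*exp(2*v) + 5*v^2*exp(v) - 12*v^2 + 8*v*exp(2*v) - 4*v*exp(v) + 6*v - 52*exp(2*v) - 14*exp(v) + 12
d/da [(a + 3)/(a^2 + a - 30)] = (a^2 + a - (a + 3)*(2*a + 1) - 30)/(a^2 + a - 30)^2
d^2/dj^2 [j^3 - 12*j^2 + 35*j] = 6*j - 24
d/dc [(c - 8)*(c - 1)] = 2*c - 9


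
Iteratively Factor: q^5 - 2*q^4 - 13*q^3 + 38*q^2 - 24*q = (q - 2)*(q^4 - 13*q^2 + 12*q) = (q - 3)*(q - 2)*(q^3 + 3*q^2 - 4*q) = (q - 3)*(q - 2)*(q - 1)*(q^2 + 4*q) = q*(q - 3)*(q - 2)*(q - 1)*(q + 4)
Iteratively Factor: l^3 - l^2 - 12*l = (l + 3)*(l^2 - 4*l) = l*(l + 3)*(l - 4)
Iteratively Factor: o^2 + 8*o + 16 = (o + 4)*(o + 4)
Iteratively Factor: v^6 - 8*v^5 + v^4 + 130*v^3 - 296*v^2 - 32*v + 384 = (v - 2)*(v^5 - 6*v^4 - 11*v^3 + 108*v^2 - 80*v - 192) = (v - 4)*(v - 2)*(v^4 - 2*v^3 - 19*v^2 + 32*v + 48) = (v - 4)^2*(v - 2)*(v^3 + 2*v^2 - 11*v - 12) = (v - 4)^2*(v - 3)*(v - 2)*(v^2 + 5*v + 4) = (v - 4)^2*(v - 3)*(v - 2)*(v + 4)*(v + 1)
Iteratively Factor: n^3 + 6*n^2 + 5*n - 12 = (n - 1)*(n^2 + 7*n + 12) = (n - 1)*(n + 3)*(n + 4)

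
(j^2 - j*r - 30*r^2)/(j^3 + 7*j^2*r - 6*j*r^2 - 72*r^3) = (j^2 - j*r - 30*r^2)/(j^3 + 7*j^2*r - 6*j*r^2 - 72*r^3)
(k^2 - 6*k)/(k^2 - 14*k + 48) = k/(k - 8)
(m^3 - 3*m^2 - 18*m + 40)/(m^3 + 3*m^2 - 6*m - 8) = (m - 5)/(m + 1)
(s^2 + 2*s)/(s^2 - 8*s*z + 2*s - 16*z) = s/(s - 8*z)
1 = 1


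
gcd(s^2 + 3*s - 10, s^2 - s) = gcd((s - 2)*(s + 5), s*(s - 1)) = 1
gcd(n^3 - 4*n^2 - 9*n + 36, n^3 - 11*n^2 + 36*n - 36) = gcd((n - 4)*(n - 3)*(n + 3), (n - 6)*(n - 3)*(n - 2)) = n - 3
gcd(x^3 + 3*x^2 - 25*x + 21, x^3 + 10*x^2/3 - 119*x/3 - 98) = x + 7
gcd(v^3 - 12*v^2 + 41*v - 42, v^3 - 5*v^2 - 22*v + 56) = v^2 - 9*v + 14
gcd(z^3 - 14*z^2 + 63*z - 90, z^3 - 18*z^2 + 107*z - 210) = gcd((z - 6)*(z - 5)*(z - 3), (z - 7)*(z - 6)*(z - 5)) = z^2 - 11*z + 30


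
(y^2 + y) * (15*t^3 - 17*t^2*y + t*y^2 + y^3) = 15*t^3*y^2 + 15*t^3*y - 17*t^2*y^3 - 17*t^2*y^2 + t*y^4 + t*y^3 + y^5 + y^4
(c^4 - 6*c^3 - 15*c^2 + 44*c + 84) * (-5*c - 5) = -5*c^5 + 25*c^4 + 105*c^3 - 145*c^2 - 640*c - 420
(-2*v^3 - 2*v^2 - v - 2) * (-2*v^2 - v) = 4*v^5 + 6*v^4 + 4*v^3 + 5*v^2 + 2*v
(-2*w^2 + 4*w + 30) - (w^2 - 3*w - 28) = -3*w^2 + 7*w + 58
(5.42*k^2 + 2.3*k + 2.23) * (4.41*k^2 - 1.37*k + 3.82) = 23.9022*k^4 + 2.7176*k^3 + 27.3877*k^2 + 5.7309*k + 8.5186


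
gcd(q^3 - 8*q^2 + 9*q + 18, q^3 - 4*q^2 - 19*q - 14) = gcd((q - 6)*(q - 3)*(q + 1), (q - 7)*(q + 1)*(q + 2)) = q + 1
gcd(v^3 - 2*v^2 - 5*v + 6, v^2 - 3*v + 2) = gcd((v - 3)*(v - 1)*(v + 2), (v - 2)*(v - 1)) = v - 1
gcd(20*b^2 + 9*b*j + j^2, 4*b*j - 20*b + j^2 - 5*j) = 4*b + j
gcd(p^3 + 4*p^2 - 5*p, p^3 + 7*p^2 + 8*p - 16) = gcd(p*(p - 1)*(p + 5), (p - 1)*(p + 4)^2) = p - 1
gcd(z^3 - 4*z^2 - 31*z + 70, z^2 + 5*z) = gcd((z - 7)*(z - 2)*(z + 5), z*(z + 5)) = z + 5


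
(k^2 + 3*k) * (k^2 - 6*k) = k^4 - 3*k^3 - 18*k^2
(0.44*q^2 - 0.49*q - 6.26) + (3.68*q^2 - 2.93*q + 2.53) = 4.12*q^2 - 3.42*q - 3.73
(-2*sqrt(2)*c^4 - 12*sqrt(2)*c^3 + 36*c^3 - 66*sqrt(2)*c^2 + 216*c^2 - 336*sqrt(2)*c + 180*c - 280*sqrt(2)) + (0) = -2*sqrt(2)*c^4 - 12*sqrt(2)*c^3 + 36*c^3 - 66*sqrt(2)*c^2 + 216*c^2 - 336*sqrt(2)*c + 180*c - 280*sqrt(2)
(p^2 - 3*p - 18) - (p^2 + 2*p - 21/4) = -5*p - 51/4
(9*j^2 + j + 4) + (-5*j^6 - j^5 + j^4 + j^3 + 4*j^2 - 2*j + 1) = -5*j^6 - j^5 + j^4 + j^3 + 13*j^2 - j + 5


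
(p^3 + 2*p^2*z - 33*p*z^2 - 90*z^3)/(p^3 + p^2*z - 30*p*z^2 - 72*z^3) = (p + 5*z)/(p + 4*z)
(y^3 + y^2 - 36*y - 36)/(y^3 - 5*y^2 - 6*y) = (y + 6)/y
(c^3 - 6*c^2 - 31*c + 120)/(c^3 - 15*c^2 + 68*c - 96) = (c + 5)/(c - 4)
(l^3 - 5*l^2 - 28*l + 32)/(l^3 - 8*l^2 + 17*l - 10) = (l^2 - 4*l - 32)/(l^2 - 7*l + 10)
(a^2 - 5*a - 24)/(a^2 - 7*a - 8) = (a + 3)/(a + 1)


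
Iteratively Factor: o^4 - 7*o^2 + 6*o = (o - 2)*(o^3 + 2*o^2 - 3*o) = o*(o - 2)*(o^2 + 2*o - 3) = o*(o - 2)*(o - 1)*(o + 3)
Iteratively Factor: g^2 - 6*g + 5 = (g - 5)*(g - 1)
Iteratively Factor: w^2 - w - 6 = (w + 2)*(w - 3)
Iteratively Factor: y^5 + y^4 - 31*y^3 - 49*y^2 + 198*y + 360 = (y + 2)*(y^4 - y^3 - 29*y^2 + 9*y + 180) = (y + 2)*(y + 3)*(y^3 - 4*y^2 - 17*y + 60) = (y + 2)*(y + 3)*(y + 4)*(y^2 - 8*y + 15) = (y - 5)*(y + 2)*(y + 3)*(y + 4)*(y - 3)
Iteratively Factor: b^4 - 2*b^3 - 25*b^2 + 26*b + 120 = (b - 5)*(b^3 + 3*b^2 - 10*b - 24) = (b - 5)*(b + 4)*(b^2 - b - 6) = (b - 5)*(b + 2)*(b + 4)*(b - 3)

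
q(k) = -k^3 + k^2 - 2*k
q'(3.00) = -23.00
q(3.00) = -24.00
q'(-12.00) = -458.00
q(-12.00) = 1896.00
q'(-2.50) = -25.75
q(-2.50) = 26.88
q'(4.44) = -52.26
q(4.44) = -76.69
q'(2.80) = -19.92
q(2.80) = -19.71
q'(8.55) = -204.21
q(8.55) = -569.02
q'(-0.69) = -4.81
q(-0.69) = 2.18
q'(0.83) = -2.41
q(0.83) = -1.54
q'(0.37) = -1.67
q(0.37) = -0.65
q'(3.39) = -29.70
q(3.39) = -34.25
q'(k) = -3*k^2 + 2*k - 2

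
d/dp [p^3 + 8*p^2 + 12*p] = 3*p^2 + 16*p + 12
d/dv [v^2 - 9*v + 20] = 2*v - 9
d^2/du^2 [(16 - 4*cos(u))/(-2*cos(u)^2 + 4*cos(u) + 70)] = 2*(9*sin(u)^4*cos(u) - 14*sin(u)^4 + 650*sin(u)^2 + 2841*cos(u)/2 + 60*cos(3*u) - cos(5*u)/2 - 184)/(sin(u)^2 + 2*cos(u) + 34)^3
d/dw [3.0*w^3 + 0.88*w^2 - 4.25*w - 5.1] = 9.0*w^2 + 1.76*w - 4.25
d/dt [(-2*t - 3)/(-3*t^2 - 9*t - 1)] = (6*t^2 + 18*t - 3*(2*t + 3)^2 + 2)/(3*t^2 + 9*t + 1)^2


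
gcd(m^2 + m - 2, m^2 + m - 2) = m^2 + m - 2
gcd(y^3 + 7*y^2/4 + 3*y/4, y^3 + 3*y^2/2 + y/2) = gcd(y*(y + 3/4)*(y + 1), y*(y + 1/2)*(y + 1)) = y^2 + y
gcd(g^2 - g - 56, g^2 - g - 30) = 1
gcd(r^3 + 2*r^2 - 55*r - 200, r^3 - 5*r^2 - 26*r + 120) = r + 5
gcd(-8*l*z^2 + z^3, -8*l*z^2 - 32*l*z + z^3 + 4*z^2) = -8*l*z + z^2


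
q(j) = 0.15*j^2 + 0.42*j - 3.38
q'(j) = 0.3*j + 0.42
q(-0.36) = -3.51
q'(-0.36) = 0.31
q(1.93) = -2.01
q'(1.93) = 1.00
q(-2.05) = -3.61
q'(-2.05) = -0.20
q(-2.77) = -3.39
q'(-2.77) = -0.41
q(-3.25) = -3.16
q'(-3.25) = -0.56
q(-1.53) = -3.67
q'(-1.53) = -0.04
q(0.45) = -3.16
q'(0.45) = 0.56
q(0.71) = -3.01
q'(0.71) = 0.63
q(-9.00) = 4.99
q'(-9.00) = -2.28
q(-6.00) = -0.50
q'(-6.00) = -1.38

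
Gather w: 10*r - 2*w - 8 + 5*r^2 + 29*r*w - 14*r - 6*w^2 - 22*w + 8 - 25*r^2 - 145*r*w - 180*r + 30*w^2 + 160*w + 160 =-20*r^2 - 184*r + 24*w^2 + w*(136 - 116*r) + 160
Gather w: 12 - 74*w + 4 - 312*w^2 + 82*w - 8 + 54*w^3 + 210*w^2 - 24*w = 54*w^3 - 102*w^2 - 16*w + 8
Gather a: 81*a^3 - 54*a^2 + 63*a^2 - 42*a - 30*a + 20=81*a^3 + 9*a^2 - 72*a + 20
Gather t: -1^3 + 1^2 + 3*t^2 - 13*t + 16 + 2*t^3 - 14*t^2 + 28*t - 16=2*t^3 - 11*t^2 + 15*t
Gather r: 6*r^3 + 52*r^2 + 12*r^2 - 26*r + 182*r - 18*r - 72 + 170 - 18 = 6*r^3 + 64*r^2 + 138*r + 80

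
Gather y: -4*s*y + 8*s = -4*s*y + 8*s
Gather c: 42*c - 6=42*c - 6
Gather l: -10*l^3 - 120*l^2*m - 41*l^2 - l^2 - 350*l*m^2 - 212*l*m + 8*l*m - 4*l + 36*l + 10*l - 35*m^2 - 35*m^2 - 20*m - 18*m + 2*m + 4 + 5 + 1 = -10*l^3 + l^2*(-120*m - 42) + l*(-350*m^2 - 204*m + 42) - 70*m^2 - 36*m + 10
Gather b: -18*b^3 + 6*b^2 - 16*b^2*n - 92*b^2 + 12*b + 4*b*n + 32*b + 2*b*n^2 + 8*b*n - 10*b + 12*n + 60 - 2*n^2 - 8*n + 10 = -18*b^3 + b^2*(-16*n - 86) + b*(2*n^2 + 12*n + 34) - 2*n^2 + 4*n + 70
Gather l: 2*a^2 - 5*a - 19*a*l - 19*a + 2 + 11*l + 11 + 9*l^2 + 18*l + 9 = 2*a^2 - 24*a + 9*l^2 + l*(29 - 19*a) + 22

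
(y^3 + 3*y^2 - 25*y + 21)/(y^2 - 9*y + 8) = (y^2 + 4*y - 21)/(y - 8)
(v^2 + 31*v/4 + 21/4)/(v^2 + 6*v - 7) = (v + 3/4)/(v - 1)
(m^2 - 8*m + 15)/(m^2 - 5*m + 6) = (m - 5)/(m - 2)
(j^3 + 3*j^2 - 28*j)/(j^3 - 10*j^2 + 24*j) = (j + 7)/(j - 6)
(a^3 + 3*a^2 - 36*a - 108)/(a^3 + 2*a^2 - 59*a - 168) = (a^2 - 36)/(a^2 - a - 56)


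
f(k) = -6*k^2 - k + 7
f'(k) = -12*k - 1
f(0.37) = 5.81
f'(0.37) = -5.44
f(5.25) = -163.62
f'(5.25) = -64.00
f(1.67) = -11.40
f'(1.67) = -21.04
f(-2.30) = -22.44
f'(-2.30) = 26.60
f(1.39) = -5.98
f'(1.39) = -17.68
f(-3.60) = -67.16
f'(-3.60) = 42.20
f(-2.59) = -30.66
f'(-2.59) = 30.08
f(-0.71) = 4.69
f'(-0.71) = 7.52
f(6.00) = -215.00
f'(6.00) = -73.00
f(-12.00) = -845.00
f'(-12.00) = 143.00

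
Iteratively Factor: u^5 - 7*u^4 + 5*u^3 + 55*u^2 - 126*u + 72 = (u - 1)*(u^4 - 6*u^3 - u^2 + 54*u - 72) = (u - 4)*(u - 1)*(u^3 - 2*u^2 - 9*u + 18) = (u - 4)*(u - 1)*(u + 3)*(u^2 - 5*u + 6) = (u - 4)*(u - 2)*(u - 1)*(u + 3)*(u - 3)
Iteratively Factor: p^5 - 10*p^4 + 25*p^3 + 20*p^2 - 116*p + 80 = (p + 2)*(p^4 - 12*p^3 + 49*p^2 - 78*p + 40) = (p - 5)*(p + 2)*(p^3 - 7*p^2 + 14*p - 8) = (p - 5)*(p - 1)*(p + 2)*(p^2 - 6*p + 8) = (p - 5)*(p - 4)*(p - 1)*(p + 2)*(p - 2)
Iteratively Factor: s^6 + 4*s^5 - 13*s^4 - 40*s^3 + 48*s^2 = (s + 4)*(s^5 - 13*s^3 + 12*s^2) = s*(s + 4)*(s^4 - 13*s^2 + 12*s) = s^2*(s + 4)*(s^3 - 13*s + 12) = s^2*(s - 1)*(s + 4)*(s^2 + s - 12) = s^2*(s - 1)*(s + 4)^2*(s - 3)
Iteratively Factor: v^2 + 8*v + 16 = (v + 4)*(v + 4)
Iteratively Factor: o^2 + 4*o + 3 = (o + 3)*(o + 1)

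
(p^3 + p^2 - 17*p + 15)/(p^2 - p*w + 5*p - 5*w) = (p^2 - 4*p + 3)/(p - w)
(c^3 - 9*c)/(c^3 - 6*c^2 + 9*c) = (c + 3)/(c - 3)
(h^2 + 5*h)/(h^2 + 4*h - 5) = h/(h - 1)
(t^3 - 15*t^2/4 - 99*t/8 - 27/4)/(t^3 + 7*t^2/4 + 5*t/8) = (8*t^3 - 30*t^2 - 99*t - 54)/(t*(8*t^2 + 14*t + 5))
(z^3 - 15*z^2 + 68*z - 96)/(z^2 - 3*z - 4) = (z^2 - 11*z + 24)/(z + 1)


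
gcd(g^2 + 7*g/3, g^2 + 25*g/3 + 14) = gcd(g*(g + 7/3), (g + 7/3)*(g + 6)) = g + 7/3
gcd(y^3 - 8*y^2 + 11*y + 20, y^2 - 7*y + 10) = y - 5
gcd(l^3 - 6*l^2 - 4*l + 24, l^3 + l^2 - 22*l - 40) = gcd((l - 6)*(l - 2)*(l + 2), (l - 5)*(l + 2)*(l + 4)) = l + 2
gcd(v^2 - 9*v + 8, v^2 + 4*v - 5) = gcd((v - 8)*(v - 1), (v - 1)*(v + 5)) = v - 1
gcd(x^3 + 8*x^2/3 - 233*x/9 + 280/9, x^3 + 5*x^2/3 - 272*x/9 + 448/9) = x^2 + 13*x/3 - 56/3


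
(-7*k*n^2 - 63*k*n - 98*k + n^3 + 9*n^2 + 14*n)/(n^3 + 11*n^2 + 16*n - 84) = (-7*k*n - 14*k + n^2 + 2*n)/(n^2 + 4*n - 12)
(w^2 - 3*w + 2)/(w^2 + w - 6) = (w - 1)/(w + 3)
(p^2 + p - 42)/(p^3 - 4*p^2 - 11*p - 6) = (p + 7)/(p^2 + 2*p + 1)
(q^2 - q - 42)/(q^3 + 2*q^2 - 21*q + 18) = (q - 7)/(q^2 - 4*q + 3)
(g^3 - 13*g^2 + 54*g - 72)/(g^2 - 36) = (g^2 - 7*g + 12)/(g + 6)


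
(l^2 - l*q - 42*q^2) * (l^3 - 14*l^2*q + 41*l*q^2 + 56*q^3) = l^5 - 15*l^4*q + 13*l^3*q^2 + 603*l^2*q^3 - 1778*l*q^4 - 2352*q^5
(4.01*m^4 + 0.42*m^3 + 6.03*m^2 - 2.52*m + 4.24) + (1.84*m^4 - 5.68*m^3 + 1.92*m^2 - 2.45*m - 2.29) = 5.85*m^4 - 5.26*m^3 + 7.95*m^2 - 4.97*m + 1.95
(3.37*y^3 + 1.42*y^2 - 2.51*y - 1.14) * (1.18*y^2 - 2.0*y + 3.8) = 3.9766*y^5 - 5.0644*y^4 + 7.0042*y^3 + 9.0708*y^2 - 7.258*y - 4.332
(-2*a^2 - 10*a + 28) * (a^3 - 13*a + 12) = -2*a^5 - 10*a^4 + 54*a^3 + 106*a^2 - 484*a + 336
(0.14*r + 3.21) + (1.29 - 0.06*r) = 0.08*r + 4.5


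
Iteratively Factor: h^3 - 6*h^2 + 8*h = (h - 2)*(h^2 - 4*h) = h*(h - 2)*(h - 4)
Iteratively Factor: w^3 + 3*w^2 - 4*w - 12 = (w - 2)*(w^2 + 5*w + 6) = (w - 2)*(w + 3)*(w + 2)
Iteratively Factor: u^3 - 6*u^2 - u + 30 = (u - 5)*(u^2 - u - 6) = (u - 5)*(u + 2)*(u - 3)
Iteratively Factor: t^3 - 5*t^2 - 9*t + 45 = (t + 3)*(t^2 - 8*t + 15) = (t - 3)*(t + 3)*(t - 5)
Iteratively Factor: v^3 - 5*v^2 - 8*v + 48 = (v + 3)*(v^2 - 8*v + 16) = (v - 4)*(v + 3)*(v - 4)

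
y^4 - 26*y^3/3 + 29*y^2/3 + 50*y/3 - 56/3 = (y - 7)*(y - 2)*(y - 1)*(y + 4/3)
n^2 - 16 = (n - 4)*(n + 4)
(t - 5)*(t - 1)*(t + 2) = t^3 - 4*t^2 - 7*t + 10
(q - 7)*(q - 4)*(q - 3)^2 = q^4 - 17*q^3 + 103*q^2 - 267*q + 252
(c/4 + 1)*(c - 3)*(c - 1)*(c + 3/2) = c^4/4 + 3*c^3/8 - 13*c^2/4 - 15*c/8 + 9/2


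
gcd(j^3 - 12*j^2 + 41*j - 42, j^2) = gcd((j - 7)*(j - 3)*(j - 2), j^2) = 1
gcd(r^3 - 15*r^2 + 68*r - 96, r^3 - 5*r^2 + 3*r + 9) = r - 3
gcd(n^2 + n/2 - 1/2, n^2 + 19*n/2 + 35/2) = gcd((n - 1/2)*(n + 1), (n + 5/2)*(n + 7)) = 1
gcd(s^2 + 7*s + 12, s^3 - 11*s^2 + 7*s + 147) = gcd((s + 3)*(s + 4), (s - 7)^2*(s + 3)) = s + 3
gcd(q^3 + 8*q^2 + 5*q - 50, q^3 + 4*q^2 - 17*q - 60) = q + 5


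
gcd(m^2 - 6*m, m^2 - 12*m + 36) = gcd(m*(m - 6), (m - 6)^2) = m - 6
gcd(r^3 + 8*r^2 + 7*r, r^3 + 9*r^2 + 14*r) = r^2 + 7*r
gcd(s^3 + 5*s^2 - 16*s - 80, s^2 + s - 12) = s + 4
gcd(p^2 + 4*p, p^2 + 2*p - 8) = p + 4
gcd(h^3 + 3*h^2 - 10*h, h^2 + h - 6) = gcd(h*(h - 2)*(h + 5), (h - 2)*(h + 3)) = h - 2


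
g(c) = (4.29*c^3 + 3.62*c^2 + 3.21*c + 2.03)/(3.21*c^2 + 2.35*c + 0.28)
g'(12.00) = 1.33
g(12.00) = 16.25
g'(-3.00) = 1.26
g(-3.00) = -4.11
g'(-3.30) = 1.27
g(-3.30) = -4.49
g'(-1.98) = 1.19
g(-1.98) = -2.85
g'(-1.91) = 1.18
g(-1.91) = -2.77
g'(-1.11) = 1.47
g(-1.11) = -1.81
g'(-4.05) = 1.29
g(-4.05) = -5.45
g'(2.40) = 1.20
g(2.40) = 3.68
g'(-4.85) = 1.31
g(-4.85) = -6.49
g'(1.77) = 1.09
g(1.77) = 2.96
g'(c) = (-6.42*c - 2.35)*(4.29*c^3 + 3.62*c^2 + 3.21*c + 2.03)/(3.21*c^2 + 2.35*c + 0.28)^2 + (12.87*c^2 + 7.24*c + 3.21)/(3.21*c^2 + 2.35*c + 0.28) = (13.7709*c^4 + 20.163*c^3 + 1.8065*c^2 - 11.0054*c - 3.8717)/(10.3041*c^4 + 15.087*c^3 + 7.3201*c^2 + 1.316*c + 0.0784)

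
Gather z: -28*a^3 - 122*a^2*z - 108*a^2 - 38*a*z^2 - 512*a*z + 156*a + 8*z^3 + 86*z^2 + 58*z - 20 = -28*a^3 - 108*a^2 + 156*a + 8*z^3 + z^2*(86 - 38*a) + z*(-122*a^2 - 512*a + 58) - 20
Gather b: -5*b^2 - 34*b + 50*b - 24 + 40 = -5*b^2 + 16*b + 16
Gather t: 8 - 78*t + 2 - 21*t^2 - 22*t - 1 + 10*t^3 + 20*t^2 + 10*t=10*t^3 - t^2 - 90*t + 9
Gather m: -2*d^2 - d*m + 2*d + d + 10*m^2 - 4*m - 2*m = -2*d^2 + 3*d + 10*m^2 + m*(-d - 6)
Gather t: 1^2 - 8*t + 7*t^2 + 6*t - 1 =7*t^2 - 2*t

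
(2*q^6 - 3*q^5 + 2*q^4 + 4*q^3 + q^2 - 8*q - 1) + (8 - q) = 2*q^6 - 3*q^5 + 2*q^4 + 4*q^3 + q^2 - 9*q + 7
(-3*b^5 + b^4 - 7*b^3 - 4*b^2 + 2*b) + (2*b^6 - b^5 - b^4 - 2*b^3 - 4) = 2*b^6 - 4*b^5 - 9*b^3 - 4*b^2 + 2*b - 4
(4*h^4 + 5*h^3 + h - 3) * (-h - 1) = -4*h^5 - 9*h^4 - 5*h^3 - h^2 + 2*h + 3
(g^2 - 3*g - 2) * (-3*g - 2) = -3*g^3 + 7*g^2 + 12*g + 4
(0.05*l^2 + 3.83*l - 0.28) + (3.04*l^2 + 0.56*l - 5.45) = 3.09*l^2 + 4.39*l - 5.73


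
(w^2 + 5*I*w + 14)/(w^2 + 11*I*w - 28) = (w - 2*I)/(w + 4*I)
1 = 1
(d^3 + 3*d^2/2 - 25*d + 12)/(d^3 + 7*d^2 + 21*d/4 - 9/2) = 2*(d - 4)/(2*d + 3)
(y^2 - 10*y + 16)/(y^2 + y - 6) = (y - 8)/(y + 3)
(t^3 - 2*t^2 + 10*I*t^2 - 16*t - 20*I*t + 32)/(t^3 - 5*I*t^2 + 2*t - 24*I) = (t^2 + t*(-2 + 8*I) - 16*I)/(t^2 - 7*I*t - 12)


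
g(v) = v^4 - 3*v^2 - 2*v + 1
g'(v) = 4*v^3 - 6*v - 2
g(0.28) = 0.21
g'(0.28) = -3.59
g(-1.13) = 1.06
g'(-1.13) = -0.99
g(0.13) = 0.69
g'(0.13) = -2.77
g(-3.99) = 214.67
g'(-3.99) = -232.14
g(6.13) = 1288.03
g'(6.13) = 882.61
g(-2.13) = 12.23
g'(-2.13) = -27.87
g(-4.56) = 380.11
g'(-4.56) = -353.92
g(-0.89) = 1.03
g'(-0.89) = 0.52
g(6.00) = 1177.00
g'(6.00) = 826.00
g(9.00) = 6301.00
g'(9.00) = 2860.00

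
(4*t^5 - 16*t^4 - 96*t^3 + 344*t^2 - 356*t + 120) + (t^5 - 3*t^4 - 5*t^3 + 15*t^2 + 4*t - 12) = 5*t^5 - 19*t^4 - 101*t^3 + 359*t^2 - 352*t + 108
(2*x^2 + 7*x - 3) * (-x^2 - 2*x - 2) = -2*x^4 - 11*x^3 - 15*x^2 - 8*x + 6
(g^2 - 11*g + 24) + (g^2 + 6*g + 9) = 2*g^2 - 5*g + 33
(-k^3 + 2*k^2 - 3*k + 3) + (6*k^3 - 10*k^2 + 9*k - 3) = 5*k^3 - 8*k^2 + 6*k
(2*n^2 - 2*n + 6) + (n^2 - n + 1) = 3*n^2 - 3*n + 7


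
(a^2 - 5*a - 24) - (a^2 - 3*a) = -2*a - 24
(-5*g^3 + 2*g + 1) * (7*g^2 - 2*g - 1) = -35*g^5 + 10*g^4 + 19*g^3 + 3*g^2 - 4*g - 1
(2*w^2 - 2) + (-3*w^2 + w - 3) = -w^2 + w - 5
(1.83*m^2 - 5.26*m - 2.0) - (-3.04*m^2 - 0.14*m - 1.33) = 4.87*m^2 - 5.12*m - 0.67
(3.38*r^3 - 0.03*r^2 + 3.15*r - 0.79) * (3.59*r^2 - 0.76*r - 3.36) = 12.1342*r^5 - 2.6765*r^4 - 0.0255000000000011*r^3 - 5.1293*r^2 - 9.9836*r + 2.6544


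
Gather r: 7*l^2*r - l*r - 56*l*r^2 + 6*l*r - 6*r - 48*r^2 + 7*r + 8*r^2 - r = r^2*(-56*l - 40) + r*(7*l^2 + 5*l)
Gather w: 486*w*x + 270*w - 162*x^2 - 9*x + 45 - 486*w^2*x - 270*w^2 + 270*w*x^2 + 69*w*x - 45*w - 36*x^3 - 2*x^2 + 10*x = w^2*(-486*x - 270) + w*(270*x^2 + 555*x + 225) - 36*x^3 - 164*x^2 + x + 45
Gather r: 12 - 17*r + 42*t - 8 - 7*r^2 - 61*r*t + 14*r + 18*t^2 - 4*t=-7*r^2 + r*(-61*t - 3) + 18*t^2 + 38*t + 4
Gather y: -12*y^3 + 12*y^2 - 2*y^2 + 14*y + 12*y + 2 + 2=-12*y^3 + 10*y^2 + 26*y + 4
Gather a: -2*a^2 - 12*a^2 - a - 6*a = -14*a^2 - 7*a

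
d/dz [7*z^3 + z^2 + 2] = z*(21*z + 2)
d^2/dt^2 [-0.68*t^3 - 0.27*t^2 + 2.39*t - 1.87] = -4.08*t - 0.54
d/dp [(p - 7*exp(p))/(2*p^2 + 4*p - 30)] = ((1 - 7*exp(p))*(p^2 + 2*p - 15)/2 - (p + 1)*(p - 7*exp(p)))/(p^2 + 2*p - 15)^2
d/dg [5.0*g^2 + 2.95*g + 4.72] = 10.0*g + 2.95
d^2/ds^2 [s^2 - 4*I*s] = 2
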